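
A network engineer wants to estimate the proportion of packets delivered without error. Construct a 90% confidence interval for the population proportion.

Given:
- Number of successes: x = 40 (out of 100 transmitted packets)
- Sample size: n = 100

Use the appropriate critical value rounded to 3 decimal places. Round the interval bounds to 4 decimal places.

Sample proportion: p̂ = 40/100 = 0.400000

Check conditions for normal approximation:
  np̂ = 40 ≥ 10 ✓
  n(1-p̂) = 60 ≥ 10 ✓

The sample is large enough, so use a z-interval (normal approximation) for the proportion.

For 90% confidence, z* = 1.645 (from standard normal table)

Standard error: SE = √(p̂(1-p̂)/n) = √(0.400000×0.600000/100) = 0.04898979

Margin of error: E = z* × SE = 1.645 × 0.04898979 = 0.080588

Z-interval: p̂ ± E = 0.400000 ± 0.080588 = (0.319412, 0.480588)

Rounded to 4 decimal places:

(0.3194, 0.4806)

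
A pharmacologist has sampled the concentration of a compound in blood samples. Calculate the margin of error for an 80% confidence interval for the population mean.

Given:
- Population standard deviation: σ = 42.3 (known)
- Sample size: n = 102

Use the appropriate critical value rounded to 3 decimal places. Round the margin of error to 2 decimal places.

The population standard deviation σ is known, so use the z-interval margin of error formula.

For 80% confidence, z* = 1.282 (from standard normal table)

Margin of error formula for z-interval: E = z* × σ/√n

E = 1.282 × 42.3/√102
  = 1.282 × 4.188324
  = 5.3694

Rounded to 2 decimal places:

5.37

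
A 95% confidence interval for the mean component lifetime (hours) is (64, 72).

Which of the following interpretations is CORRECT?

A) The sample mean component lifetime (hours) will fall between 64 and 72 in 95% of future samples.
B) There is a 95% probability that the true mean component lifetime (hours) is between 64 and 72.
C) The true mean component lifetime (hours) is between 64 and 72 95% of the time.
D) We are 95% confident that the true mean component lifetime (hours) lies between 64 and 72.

A confidence interval represents our confidence in the procedure, not a probability statement about the parameter.

Key concept: If we repeated this sampling process many times and computed a 95% CI each time, about 95% of those intervals would contain the true population parameter.

For this specific interval (64, 72):
- Midpoint (point estimate): 68
- Margin of error: 4

The correct interpretation is the one stating confidence that the true parameter lies in the interval — option D.

D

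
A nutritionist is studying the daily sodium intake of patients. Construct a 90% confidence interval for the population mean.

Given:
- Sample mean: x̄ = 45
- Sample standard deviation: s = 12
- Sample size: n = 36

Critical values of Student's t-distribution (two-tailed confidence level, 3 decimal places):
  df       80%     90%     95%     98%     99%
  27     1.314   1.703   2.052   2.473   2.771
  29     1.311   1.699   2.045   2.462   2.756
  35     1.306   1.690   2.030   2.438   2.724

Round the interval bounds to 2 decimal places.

The population standard deviation σ is unknown (only the sample standard deviation s is given), so use a t-interval with df = n - 1 = 36 - 1 = 35.

For 90% confidence with df = 35, t* = 1.690 (from t-table)

Standard error: SE = s/√n = 12/√36 = 2.000000

Margin of error: E = t* × SE = 1.690 × 2.000000 = 3.3800

T-interval: x̄ ± E = 45 ± 3.3800 = (41.6200, 48.3800)

Rounded to 2 decimal places:

(41.62, 48.38)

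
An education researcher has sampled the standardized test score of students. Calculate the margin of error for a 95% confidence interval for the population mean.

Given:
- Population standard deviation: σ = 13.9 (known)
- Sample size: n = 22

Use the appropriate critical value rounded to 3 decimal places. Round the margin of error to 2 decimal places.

The population standard deviation σ is known, so use the z-interval margin of error formula.

For 95% confidence, z* = 1.96 (from standard normal table)

Margin of error formula for z-interval: E = z* × σ/√n

E = 1.96 × 13.9/√22
  = 1.96 × 2.963490
  = 5.8084

Rounded to 2 decimal places:

5.81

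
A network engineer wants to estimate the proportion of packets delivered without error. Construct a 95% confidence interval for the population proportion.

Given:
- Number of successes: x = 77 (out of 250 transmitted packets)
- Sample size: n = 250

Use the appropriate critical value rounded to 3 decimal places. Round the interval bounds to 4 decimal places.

Sample proportion: p̂ = 77/250 = 0.308000

Check conditions for normal approximation:
  np̂ = 77 ≥ 10 ✓
  n(1-p̂) = 173 ≥ 10 ✓

The sample is large enough, so use a z-interval (normal approximation) for the proportion.

For 95% confidence, z* = 1.96 (from standard normal table)

Standard error: SE = √(p̂(1-p̂)/n) = √(0.308000×0.692000/250) = 0.02919836

Margin of error: E = z* × SE = 1.96 × 0.02919836 = 0.057229

Z-interval: p̂ ± E = 0.308000 ± 0.057229 = (0.250771, 0.365229)

Rounded to 4 decimal places:

(0.2508, 0.3652)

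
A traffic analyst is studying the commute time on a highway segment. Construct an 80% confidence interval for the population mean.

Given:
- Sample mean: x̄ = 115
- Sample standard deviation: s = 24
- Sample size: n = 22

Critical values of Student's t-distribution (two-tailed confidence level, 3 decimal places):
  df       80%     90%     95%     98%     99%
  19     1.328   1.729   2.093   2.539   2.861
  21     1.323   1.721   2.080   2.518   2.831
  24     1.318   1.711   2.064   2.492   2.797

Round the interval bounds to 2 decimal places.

The population standard deviation σ is unknown (only the sample standard deviation s is given), so use a t-interval with df = n - 1 = 22 - 1 = 21.

For 80% confidence with df = 21, t* = 1.323 (from t-table)

Standard error: SE = s/√n = 24/√22 = 5.116817

Margin of error: E = t* × SE = 1.323 × 5.116817 = 6.7695

T-interval: x̄ ± E = 115 ± 6.7695 = (108.2305, 121.7695)

Rounded to 2 decimal places:

(108.23, 121.77)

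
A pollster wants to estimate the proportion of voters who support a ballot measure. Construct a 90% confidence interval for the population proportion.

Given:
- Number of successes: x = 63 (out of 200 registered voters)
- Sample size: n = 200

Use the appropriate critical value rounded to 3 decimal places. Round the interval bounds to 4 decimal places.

Sample proportion: p̂ = 63/200 = 0.315000

Check conditions for normal approximation:
  np̂ = 63 ≥ 10 ✓
  n(1-p̂) = 137 ≥ 10 ✓

The sample is large enough, so use a z-interval (normal approximation) for the proportion.

For 90% confidence, z* = 1.645 (from standard normal table)

Standard error: SE = √(p̂(1-p̂)/n) = √(0.315000×0.685000/200) = 0.03284623

Margin of error: E = z* × SE = 1.645 × 0.03284623 = 0.054032

Z-interval: p̂ ± E = 0.315000 ± 0.054032 = (0.260968, 0.369032)

Rounded to 4 decimal places:

(0.2610, 0.3690)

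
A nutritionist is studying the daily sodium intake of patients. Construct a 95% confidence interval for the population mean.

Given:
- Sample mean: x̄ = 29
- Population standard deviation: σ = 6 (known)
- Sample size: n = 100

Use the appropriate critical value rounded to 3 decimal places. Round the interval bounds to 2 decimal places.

The population standard deviation σ is known, so use a z-interval (standard normal critical value).

For 95% confidence, z* = 1.96 (from standard normal table)

Standard error: SE = σ/√n = 6/√100 = 0.600000

Margin of error: E = z* × SE = 1.96 × 0.600000 = 1.1760

Z-interval: x̄ ± E = 29 ± 1.1760 = (27.8240, 30.1760)

Rounded to 2 decimal places:

(27.82, 30.18)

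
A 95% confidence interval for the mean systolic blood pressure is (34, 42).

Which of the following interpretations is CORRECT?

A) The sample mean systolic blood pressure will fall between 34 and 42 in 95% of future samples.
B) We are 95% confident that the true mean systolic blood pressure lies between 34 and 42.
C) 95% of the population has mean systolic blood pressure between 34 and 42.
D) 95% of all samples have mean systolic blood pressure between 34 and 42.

A confidence interval represents our confidence in the procedure, not a probability statement about the parameter.

Key concept: If we repeated this sampling process many times and computed a 95% CI each time, about 95% of those intervals would contain the true population parameter.

For this specific interval (34, 42):
- Midpoint (point estimate): 38
- Margin of error: 4

The correct interpretation is the one stating confidence that the true parameter lies in the interval — option B.

B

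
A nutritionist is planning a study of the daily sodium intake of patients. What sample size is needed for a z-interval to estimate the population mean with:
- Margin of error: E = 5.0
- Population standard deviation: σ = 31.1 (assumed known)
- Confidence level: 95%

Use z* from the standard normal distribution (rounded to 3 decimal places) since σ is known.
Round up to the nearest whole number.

Using z* since population σ is known (z-interval formula).

For 95% confidence, z* = 1.96 (from standard normal table)

Sample size formula for z-interval: n = (z*σ/E)²

n = (1.96 × 31.1 / 5.0)²
  = (12.191200)²
  = 148.6254

Round up to the nearest whole number: n = 149

149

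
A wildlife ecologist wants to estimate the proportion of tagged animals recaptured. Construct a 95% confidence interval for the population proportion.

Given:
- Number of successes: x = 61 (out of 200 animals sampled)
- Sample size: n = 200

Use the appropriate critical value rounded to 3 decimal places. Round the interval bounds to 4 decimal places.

Sample proportion: p̂ = 61/200 = 0.305000

Check conditions for normal approximation:
  np̂ = 61 ≥ 10 ✓
  n(1-p̂) = 139 ≥ 10 ✓

The sample is large enough, so use a z-interval (normal approximation) for the proportion.

For 95% confidence, z* = 1.96 (from standard normal table)

Standard error: SE = √(p̂(1-p̂)/n) = √(0.305000×0.695000/200) = 0.03255572

Margin of error: E = z* × SE = 1.96 × 0.03255572 = 0.063809

Z-interval: p̂ ± E = 0.305000 ± 0.063809 = (0.241191, 0.368809)

Rounded to 4 decimal places:

(0.2412, 0.3688)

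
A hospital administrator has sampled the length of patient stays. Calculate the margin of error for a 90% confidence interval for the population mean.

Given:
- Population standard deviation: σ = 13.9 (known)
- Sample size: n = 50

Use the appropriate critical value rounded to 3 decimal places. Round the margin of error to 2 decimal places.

The population standard deviation σ is known, so use the z-interval margin of error formula.

For 90% confidence, z* = 1.645 (from standard normal table)

Margin of error formula for z-interval: E = z* × σ/√n

E = 1.645 × 13.9/√50
  = 1.645 × 1.965757
  = 3.2337

Rounded to 2 decimal places:

3.23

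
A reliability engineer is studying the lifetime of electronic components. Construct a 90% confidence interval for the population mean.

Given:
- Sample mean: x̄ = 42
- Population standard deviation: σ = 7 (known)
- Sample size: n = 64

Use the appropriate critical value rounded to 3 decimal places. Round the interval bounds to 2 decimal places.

The population standard deviation σ is known, so use a z-interval (standard normal critical value).

For 90% confidence, z* = 1.645 (from standard normal table)

Standard error: SE = σ/√n = 7/√64 = 0.875000

Margin of error: E = z* × SE = 1.645 × 0.875000 = 1.4394

Z-interval: x̄ ± E = 42 ± 1.4394 = (40.5606, 43.4394)

Rounded to 2 decimal places:

(40.56, 43.44)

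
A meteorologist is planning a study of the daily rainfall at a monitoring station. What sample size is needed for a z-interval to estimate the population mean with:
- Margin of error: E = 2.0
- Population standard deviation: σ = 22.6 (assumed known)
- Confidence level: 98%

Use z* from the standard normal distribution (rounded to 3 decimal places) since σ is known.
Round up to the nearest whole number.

Using z* since population σ is known (z-interval formula).

For 98% confidence, z* = 2.326 (from standard normal table)

Sample size formula for z-interval: n = (z*σ/E)²

n = (2.326 × 22.6 / 2.0)²
  = (26.283800)²
  = 690.8381

Round up to the nearest whole number: n = 691

691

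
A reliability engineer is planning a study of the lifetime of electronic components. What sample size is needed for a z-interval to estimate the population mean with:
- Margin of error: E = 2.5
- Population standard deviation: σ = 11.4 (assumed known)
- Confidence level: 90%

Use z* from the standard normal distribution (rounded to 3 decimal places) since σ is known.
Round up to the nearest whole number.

Using z* since population σ is known (z-interval formula).

For 90% confidence, z* = 1.645 (from standard normal table)

Sample size formula for z-interval: n = (z*σ/E)²

n = (1.645 × 11.4 / 2.5)²
  = (7.501200)²
  = 56.2680

Round up to the nearest whole number: n = 57

57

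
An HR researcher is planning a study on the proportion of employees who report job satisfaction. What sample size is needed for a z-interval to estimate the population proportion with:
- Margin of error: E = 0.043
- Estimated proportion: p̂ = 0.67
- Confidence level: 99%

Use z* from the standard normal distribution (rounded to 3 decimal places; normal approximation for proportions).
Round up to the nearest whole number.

Using z* for proportion z-interval (normal approximation).

For 99% confidence, z* = 2.576 (from standard normal table)

Sample size formula for proportion z-interval: n = z*²p̂(1-p̂)/E²

n = 2.576² × 0.67 × 0.33 / 0.043²
  = 6.635776 × 0.2211 / 0.001849
  = 793.4938

Round up to the nearest whole number: n = 794

794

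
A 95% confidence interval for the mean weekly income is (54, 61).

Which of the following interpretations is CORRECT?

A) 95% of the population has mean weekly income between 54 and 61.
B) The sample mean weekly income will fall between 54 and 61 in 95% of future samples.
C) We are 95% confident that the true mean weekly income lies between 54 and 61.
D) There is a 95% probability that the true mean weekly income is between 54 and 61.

A confidence interval represents our confidence in the procedure, not a probability statement about the parameter.

Key concept: If we repeated this sampling process many times and computed a 95% CI each time, about 95% of those intervals would contain the true population parameter.

For this specific interval (54, 61):
- Midpoint (point estimate): 57.5
- Margin of error: 3.5

The correct interpretation is the one stating confidence that the true parameter lies in the interval — option C.

C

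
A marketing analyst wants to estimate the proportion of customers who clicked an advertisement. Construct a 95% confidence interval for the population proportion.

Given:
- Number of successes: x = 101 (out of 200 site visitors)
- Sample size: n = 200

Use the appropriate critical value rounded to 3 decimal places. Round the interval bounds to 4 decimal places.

Sample proportion: p̂ = 101/200 = 0.505000

Check conditions for normal approximation:
  np̂ = 101 ≥ 10 ✓
  n(1-p̂) = 99 ≥ 10 ✓

The sample is large enough, so use a z-interval (normal approximation) for the proportion.

For 95% confidence, z* = 1.96 (from standard normal table)

Standard error: SE = √(p̂(1-p̂)/n) = √(0.505000×0.495000/200) = 0.03535357

Margin of error: E = z* × SE = 1.96 × 0.03535357 = 0.069293

Z-interval: p̂ ± E = 0.505000 ± 0.069293 = (0.435707, 0.574293)

Rounded to 4 decimal places:

(0.4357, 0.5743)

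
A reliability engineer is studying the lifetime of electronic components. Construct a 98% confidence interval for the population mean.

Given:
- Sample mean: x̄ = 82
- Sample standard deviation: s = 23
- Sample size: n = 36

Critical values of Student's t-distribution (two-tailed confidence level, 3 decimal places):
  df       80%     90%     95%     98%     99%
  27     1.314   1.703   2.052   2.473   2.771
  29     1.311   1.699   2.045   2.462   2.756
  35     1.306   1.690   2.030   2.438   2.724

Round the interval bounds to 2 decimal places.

The population standard deviation σ is unknown (only the sample standard deviation s is given), so use a t-interval with df = n - 1 = 36 - 1 = 35.

For 98% confidence with df = 35, t* = 2.438 (from t-table)

Standard error: SE = s/√n = 23/√36 = 3.833333

Margin of error: E = t* × SE = 2.438 × 3.833333 = 9.3457

T-interval: x̄ ± E = 82 ± 9.3457 = (72.6543, 91.3457)

Rounded to 2 decimal places:

(72.65, 91.35)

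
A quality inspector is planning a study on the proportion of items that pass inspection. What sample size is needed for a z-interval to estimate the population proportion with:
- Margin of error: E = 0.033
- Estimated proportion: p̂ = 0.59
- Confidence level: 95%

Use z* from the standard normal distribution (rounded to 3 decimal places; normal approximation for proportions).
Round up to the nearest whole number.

Using z* for proportion z-interval (normal approximation).

For 95% confidence, z* = 1.96 (from standard normal table)

Sample size formula for proportion z-interval: n = z*²p̂(1-p̂)/E²

n = 1.96² × 0.59 × 0.41 / 0.033²
  = 3.8416 × 0.2419 / 0.001089
  = 853.3361

Round up to the nearest whole number: n = 854

854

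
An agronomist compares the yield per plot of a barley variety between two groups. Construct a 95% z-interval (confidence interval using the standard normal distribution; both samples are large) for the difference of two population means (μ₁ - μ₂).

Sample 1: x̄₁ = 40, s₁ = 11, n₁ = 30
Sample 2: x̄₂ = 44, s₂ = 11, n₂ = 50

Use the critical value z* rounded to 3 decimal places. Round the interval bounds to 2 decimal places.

Both samples are large (n₁ = 30 ≥ 30, n₂ = 50 ≥ 30), so a z-interval for the difference of means applies.

Point estimate: x̄₁ - x̄₂ = 40 - 44 = -4

Standard error: SE = √(s₁²/n₁ + s₂²/n₂)
= √(11²/30 + 11²/50)
= √(4.033333 + 2.420000)
= 2.540341

For 95% confidence, z* = 1.96 (from standard normal table)
Margin of error: E = z* × SE = 1.96 × 2.540341 = 4.9791

Z-interval: (x̄₁ - x̄₂) ± E = -4 ± 4.9791 = (-8.9791, 0.9791)

Rounded to 2 decimal places:

(-8.98, 0.98)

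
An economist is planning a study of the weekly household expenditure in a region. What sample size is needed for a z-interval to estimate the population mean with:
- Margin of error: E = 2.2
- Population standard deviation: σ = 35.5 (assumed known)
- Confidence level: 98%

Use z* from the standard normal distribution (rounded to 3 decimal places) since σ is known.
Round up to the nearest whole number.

Using z* since population σ is known (z-interval formula).

For 98% confidence, z* = 2.326 (from standard normal table)

Sample size formula for z-interval: n = (z*σ/E)²

n = (2.326 × 35.5 / 2.2)²
  = (37.533182)²
  = 1408.7397

Round up to the nearest whole number: n = 1409

1409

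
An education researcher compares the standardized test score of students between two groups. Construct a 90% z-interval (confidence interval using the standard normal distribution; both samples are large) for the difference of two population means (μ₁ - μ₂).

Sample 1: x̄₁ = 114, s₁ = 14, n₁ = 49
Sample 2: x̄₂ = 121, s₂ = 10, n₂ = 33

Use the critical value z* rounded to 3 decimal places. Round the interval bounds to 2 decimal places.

Both samples are large (n₁ = 49 ≥ 30, n₂ = 33 ≥ 30), so a z-interval for the difference of means applies.

Point estimate: x̄₁ - x̄₂ = 114 - 121 = -7

Standard error: SE = √(s₁²/n₁ + s₂²/n₂)
= √(14²/49 + 10²/33)
= √(4.000000 + 3.030303)
= 2.651472

For 90% confidence, z* = 1.645 (from standard normal table)
Margin of error: E = z* × SE = 1.645 × 2.651472 = 4.3617

Z-interval: (x̄₁ - x̄₂) ± E = -7 ± 4.3617 = (-11.3617, -2.6383)

Rounded to 2 decimal places:

(-11.36, -2.64)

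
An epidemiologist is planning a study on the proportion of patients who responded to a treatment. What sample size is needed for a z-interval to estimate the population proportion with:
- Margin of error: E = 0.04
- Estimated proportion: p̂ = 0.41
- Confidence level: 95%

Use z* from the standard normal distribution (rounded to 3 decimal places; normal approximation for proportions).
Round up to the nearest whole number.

Using z* for proportion z-interval (normal approximation).

For 95% confidence, z* = 1.96 (from standard normal table)

Sample size formula for proportion z-interval: n = z*²p̂(1-p̂)/E²

n = 1.96² × 0.41 × 0.59 / 0.04²
  = 3.8416 × 0.2419 / 0.0016
  = 580.8019

Round up to the nearest whole number: n = 581

581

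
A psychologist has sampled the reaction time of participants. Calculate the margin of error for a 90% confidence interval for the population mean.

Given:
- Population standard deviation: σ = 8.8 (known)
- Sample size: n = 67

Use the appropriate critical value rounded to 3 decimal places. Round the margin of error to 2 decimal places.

The population standard deviation σ is known, so use the z-interval margin of error formula.

For 90% confidence, z* = 1.645 (from standard normal table)

Margin of error formula for z-interval: E = z* × σ/√n

E = 1.645 × 8.8/√67
  = 1.645 × 1.075091
  = 1.7685

Rounded to 2 decimal places:

1.77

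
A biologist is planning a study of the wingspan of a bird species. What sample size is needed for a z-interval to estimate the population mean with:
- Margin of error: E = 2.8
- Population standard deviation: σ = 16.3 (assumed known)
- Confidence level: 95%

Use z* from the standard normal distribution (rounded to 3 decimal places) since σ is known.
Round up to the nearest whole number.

Using z* since population σ is known (z-interval formula).

For 95% confidence, z* = 1.96 (from standard normal table)

Sample size formula for z-interval: n = (z*σ/E)²

n = (1.96 × 16.3 / 2.8)²
  = (11.410000)²
  = 130.1881

Round up to the nearest whole number: n = 131

131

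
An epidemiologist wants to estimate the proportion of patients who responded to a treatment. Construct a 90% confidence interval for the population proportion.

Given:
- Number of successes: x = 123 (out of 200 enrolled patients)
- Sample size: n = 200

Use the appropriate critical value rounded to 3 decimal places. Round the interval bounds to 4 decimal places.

Sample proportion: p̂ = 123/200 = 0.615000

Check conditions for normal approximation:
  np̂ = 123 ≥ 10 ✓
  n(1-p̂) = 77 ≥ 10 ✓

The sample is large enough, so use a z-interval (normal approximation) for the proportion.

For 90% confidence, z* = 1.645 (from standard normal table)

Standard error: SE = √(p̂(1-p̂)/n) = √(0.615000×0.385000/200) = 0.03440748

Margin of error: E = z* × SE = 1.645 × 0.03440748 = 0.056600

Z-interval: p̂ ± E = 0.615000 ± 0.056600 = (0.558400, 0.671600)

Rounded to 4 decimal places:

(0.5584, 0.6716)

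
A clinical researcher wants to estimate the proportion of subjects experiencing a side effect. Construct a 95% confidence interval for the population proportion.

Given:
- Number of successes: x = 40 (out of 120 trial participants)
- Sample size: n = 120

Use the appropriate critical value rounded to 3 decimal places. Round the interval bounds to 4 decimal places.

Sample proportion: p̂ = 40/120 = 0.333333

Check conditions for normal approximation:
  np̂ = 40 ≥ 10 ✓
  n(1-p̂) = 80 ≥ 10 ✓

The sample is large enough, so use a z-interval (normal approximation) for the proportion.

For 95% confidence, z* = 1.96 (from standard normal table)

Standard error: SE = √(p̂(1-p̂)/n) = √(0.333333×0.666667/120) = 0.04303315

Margin of error: E = z* × SE = 1.96 × 0.04303315 = 0.084345

Z-interval: p̂ ± E = 0.333333 ± 0.084345 = (0.248988, 0.417678)

Rounded to 4 decimal places:

(0.2490, 0.4177)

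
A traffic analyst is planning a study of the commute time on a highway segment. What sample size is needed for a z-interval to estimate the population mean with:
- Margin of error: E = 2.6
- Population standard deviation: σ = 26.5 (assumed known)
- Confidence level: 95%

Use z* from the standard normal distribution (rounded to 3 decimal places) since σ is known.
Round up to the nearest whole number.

Using z* since population σ is known (z-interval formula).

For 95% confidence, z* = 1.96 (from standard normal table)

Sample size formula for z-interval: n = (z*σ/E)²

n = (1.96 × 26.5 / 2.6)²
  = (19.976923)²
  = 399.0775

Round up to the nearest whole number: n = 400

400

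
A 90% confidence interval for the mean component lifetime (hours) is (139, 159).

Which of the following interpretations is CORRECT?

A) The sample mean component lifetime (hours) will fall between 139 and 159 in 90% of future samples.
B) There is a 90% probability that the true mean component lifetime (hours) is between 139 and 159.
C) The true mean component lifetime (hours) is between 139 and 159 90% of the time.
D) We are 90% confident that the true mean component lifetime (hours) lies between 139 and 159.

A confidence interval represents our confidence in the procedure, not a probability statement about the parameter.

Key concept: If we repeated this sampling process many times and computed a 90% CI each time, about 90% of those intervals would contain the true population parameter.

For this specific interval (139, 159):
- Midpoint (point estimate): 149
- Margin of error: 10

The correct interpretation is the one stating confidence that the true parameter lies in the interval — option D.

D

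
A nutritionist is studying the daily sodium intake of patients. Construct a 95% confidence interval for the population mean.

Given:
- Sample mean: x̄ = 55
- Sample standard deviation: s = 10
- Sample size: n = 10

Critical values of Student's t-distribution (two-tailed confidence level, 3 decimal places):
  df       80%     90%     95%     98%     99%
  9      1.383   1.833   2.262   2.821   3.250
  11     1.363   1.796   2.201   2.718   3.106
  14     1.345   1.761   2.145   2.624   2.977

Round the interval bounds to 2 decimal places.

The population standard deviation σ is unknown (only the sample standard deviation s is given), so use a t-interval with df = n - 1 = 10 - 1 = 9.

For 95% confidence with df = 9, t* = 2.262 (from t-table)

Standard error: SE = s/√n = 10/√10 = 3.162278

Margin of error: E = t* × SE = 2.262 × 3.162278 = 7.1531

T-interval: x̄ ± E = 55 ± 7.1531 = (47.8469, 62.1531)

Rounded to 2 decimal places:

(47.85, 62.15)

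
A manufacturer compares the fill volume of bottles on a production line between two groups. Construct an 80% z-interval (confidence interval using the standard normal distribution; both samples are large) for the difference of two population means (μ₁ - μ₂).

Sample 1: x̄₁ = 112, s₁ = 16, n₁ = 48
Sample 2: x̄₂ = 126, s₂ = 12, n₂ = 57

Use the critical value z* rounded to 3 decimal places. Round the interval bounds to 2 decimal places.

Both samples are large (n₁ = 48 ≥ 30, n₂ = 57 ≥ 30), so a z-interval for the difference of means applies.

Point estimate: x̄₁ - x̄₂ = 112 - 126 = -14

Standard error: SE = √(s₁²/n₁ + s₂²/n₂)
= √(16²/48 + 12²/57)
= √(5.333333 + 2.526316)
= 2.803507

For 80% confidence, z* = 1.282 (from standard normal table)
Margin of error: E = z* × SE = 1.282 × 2.803507 = 3.5941

Z-interval: (x̄₁ - x̄₂) ± E = -14 ± 3.5941 = (-17.5941, -10.4059)

Rounded to 2 decimal places:

(-17.59, -10.41)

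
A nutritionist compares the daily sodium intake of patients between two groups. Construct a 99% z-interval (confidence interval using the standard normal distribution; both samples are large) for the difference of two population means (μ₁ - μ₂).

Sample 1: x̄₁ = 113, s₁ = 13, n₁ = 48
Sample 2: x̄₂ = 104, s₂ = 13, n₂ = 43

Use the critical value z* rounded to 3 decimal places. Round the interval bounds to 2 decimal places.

Both samples are large (n₁ = 48 ≥ 30, n₂ = 43 ≥ 30), so a z-interval for the difference of means applies.

Point estimate: x̄₁ - x̄₂ = 113 - 104 = 9

Standard error: SE = √(s₁²/n₁ + s₂²/n₂)
= √(13²/48 + 13²/43)
= √(3.520833 + 3.930233)
= 2.729664

For 99% confidence, z* = 2.576 (from standard normal table)
Margin of error: E = z* × SE = 2.576 × 2.729664 = 7.0316

Z-interval: (x̄₁ - x̄₂) ± E = 9 ± 7.0316 = (1.9684, 16.0316)

Rounded to 2 decimal places:

(1.97, 16.03)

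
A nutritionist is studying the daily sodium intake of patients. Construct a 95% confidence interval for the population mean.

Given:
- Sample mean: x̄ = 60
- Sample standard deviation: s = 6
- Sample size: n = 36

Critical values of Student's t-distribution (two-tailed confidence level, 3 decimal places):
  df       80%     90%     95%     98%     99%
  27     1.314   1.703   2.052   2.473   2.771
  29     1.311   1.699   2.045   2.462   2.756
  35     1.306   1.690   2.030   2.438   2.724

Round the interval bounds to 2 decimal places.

The population standard deviation σ is unknown (only the sample standard deviation s is given), so use a t-interval with df = n - 1 = 36 - 1 = 35.

For 95% confidence with df = 35, t* = 2.030 (from t-table)

Standard error: SE = s/√n = 6/√36 = 1.000000

Margin of error: E = t* × SE = 2.030 × 1.000000 = 2.0300

T-interval: x̄ ± E = 60 ± 2.0300 = (57.9700, 62.0300)

Rounded to 2 decimal places:

(57.97, 62.03)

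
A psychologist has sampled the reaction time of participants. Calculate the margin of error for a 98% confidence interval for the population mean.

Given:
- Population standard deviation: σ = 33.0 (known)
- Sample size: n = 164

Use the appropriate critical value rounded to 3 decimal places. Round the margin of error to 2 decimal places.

The population standard deviation σ is known, so use the z-interval margin of error formula.

For 98% confidence, z* = 2.326 (from standard normal table)

Margin of error formula for z-interval: E = z* × σ/√n

E = 2.326 × 33.0/√164
  = 2.326 × 2.576867
  = 5.9938

Rounded to 2 decimal places:

5.99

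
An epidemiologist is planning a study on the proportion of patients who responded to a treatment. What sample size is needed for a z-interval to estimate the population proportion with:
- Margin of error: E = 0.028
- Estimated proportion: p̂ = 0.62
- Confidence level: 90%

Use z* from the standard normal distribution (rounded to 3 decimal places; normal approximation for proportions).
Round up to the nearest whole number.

Using z* for proportion z-interval (normal approximation).

For 90% confidence, z* = 1.645 (from standard normal table)

Sample size formula for proportion z-interval: n = z*²p̂(1-p̂)/E²

n = 1.645² × 0.62 × 0.38 / 0.028²
  = 2.706025 × 0.2356 / 0.000784
  = 813.1881

Round up to the nearest whole number: n = 814

814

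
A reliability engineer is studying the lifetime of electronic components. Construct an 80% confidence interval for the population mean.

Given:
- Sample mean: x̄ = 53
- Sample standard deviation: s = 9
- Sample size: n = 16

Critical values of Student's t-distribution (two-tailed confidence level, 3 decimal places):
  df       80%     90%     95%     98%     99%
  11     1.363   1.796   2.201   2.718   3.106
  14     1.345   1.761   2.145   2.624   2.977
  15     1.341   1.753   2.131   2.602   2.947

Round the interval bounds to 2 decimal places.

The population standard deviation σ is unknown (only the sample standard deviation s is given), so use a t-interval with df = n - 1 = 16 - 1 = 15.

For 80% confidence with df = 15, t* = 1.341 (from t-table)

Standard error: SE = s/√n = 9/√16 = 2.250000

Margin of error: E = t* × SE = 1.341 × 2.250000 = 3.0172

T-interval: x̄ ± E = 53 ± 3.0172 = (49.9828, 56.0172)

Rounded to 2 decimal places:

(49.98, 56.02)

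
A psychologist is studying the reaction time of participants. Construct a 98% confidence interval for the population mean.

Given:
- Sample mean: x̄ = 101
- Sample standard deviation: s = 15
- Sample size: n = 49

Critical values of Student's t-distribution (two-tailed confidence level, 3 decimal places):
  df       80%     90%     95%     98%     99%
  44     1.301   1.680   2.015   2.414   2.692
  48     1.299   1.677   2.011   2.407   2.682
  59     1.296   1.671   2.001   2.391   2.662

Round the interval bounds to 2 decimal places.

The population standard deviation σ is unknown (only the sample standard deviation s is given), so use a t-interval with df = n - 1 = 49 - 1 = 48.

For 98% confidence with df = 48, t* = 2.407 (from t-table)

Standard error: SE = s/√n = 15/√49 = 2.142857

Margin of error: E = t* × SE = 2.407 × 2.142857 = 5.1579

T-interval: x̄ ± E = 101 ± 5.1579 = (95.8421, 106.1579)

Rounded to 2 decimal places:

(95.84, 106.16)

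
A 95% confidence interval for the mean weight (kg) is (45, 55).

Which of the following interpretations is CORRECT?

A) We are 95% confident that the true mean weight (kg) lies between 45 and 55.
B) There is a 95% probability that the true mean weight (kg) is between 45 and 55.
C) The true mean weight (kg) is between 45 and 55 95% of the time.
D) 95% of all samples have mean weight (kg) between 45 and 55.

A confidence interval represents our confidence in the procedure, not a probability statement about the parameter.

Key concept: If we repeated this sampling process many times and computed a 95% CI each time, about 95% of those intervals would contain the true population parameter.

For this specific interval (45, 55):
- Midpoint (point estimate): 50
- Margin of error: 5

The correct interpretation is the one stating confidence that the true parameter lies in the interval — option A.

A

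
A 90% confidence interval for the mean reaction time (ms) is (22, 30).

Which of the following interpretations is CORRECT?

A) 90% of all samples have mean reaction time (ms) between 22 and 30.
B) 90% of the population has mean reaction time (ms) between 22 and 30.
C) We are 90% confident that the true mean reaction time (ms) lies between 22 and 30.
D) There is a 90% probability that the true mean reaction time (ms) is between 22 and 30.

A confidence interval represents our confidence in the procedure, not a probability statement about the parameter.

Key concept: If we repeated this sampling process many times and computed a 90% CI each time, about 90% of those intervals would contain the true population parameter.

For this specific interval (22, 30):
- Midpoint (point estimate): 26
- Margin of error: 4

The correct interpretation is the one stating confidence that the true parameter lies in the interval — option C.

C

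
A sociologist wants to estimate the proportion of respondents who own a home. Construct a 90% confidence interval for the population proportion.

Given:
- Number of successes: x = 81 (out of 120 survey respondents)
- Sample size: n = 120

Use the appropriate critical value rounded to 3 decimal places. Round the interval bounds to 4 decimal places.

Sample proportion: p̂ = 81/120 = 0.675000

Check conditions for normal approximation:
  np̂ = 81 ≥ 10 ✓
  n(1-p̂) = 39 ≥ 10 ✓

The sample is large enough, so use a z-interval (normal approximation) for the proportion.

For 90% confidence, z* = 1.645 (from standard normal table)

Standard error: SE = √(p̂(1-p̂)/n) = √(0.675000×0.325000/120) = 0.04275658

Margin of error: E = z* × SE = 1.645 × 0.04275658 = 0.070335

Z-interval: p̂ ± E = 0.675000 ± 0.070335 = (0.604665, 0.745335)

Rounded to 4 decimal places:

(0.6047, 0.7453)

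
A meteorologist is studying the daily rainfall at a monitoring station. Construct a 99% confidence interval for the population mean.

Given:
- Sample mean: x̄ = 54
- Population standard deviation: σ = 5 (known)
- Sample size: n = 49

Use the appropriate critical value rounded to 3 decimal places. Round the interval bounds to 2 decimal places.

The population standard deviation σ is known, so use a z-interval (standard normal critical value).

For 99% confidence, z* = 2.576 (from standard normal table)

Standard error: SE = σ/√n = 5/√49 = 0.714286

Margin of error: E = z* × SE = 2.576 × 0.714286 = 1.8400

Z-interval: x̄ ± E = 54 ± 1.8400 = (52.1600, 55.8400)

Rounded to 2 decimal places:

(52.16, 55.84)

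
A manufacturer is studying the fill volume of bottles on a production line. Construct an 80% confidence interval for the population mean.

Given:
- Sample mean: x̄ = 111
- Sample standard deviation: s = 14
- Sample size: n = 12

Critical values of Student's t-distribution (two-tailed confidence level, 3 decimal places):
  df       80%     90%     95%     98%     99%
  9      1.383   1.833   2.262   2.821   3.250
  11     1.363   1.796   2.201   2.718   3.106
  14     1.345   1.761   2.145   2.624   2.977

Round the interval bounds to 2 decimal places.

The population standard deviation σ is unknown (only the sample standard deviation s is given), so use a t-interval with df = n - 1 = 12 - 1 = 11.

For 80% confidence with df = 11, t* = 1.363 (from t-table)

Standard error: SE = s/√n = 14/√12 = 4.041452

Margin of error: E = t* × SE = 1.363 × 4.041452 = 5.5085

T-interval: x̄ ± E = 111 ± 5.5085 = (105.4915, 116.5085)

Rounded to 2 decimal places:

(105.49, 116.51)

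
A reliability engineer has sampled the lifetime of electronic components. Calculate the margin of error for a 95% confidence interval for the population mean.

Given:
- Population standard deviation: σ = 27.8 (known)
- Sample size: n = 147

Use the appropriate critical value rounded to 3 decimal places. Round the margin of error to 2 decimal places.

The population standard deviation σ is known, so use the z-interval margin of error formula.

For 95% confidence, z* = 1.96 (from standard normal table)

Margin of error formula for z-interval: E = z* × σ/√n

E = 1.96 × 27.8/√147
  = 1.96 × 2.292905
  = 4.4941

Rounded to 2 decimal places:

4.49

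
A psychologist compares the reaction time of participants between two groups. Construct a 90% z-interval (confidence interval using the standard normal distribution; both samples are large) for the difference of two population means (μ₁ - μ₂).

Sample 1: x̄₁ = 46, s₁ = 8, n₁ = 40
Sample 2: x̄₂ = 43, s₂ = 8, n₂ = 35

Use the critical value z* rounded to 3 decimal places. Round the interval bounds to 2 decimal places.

Both samples are large (n₁ = 40 ≥ 30, n₂ = 35 ≥ 30), so a z-interval for the difference of means applies.

Point estimate: x̄₁ - x̄₂ = 46 - 43 = 3

Standard error: SE = √(s₁²/n₁ + s₂²/n₂)
= √(8²/40 + 8²/35)
= √(1.600000 + 1.828571)
= 1.851640

For 90% confidence, z* = 1.645 (from standard normal table)
Margin of error: E = z* × SE = 1.645 × 1.851640 = 3.0459

Z-interval: (x̄₁ - x̄₂) ± E = 3 ± 3.0459 = (-0.0459, 6.0459)

Rounded to 2 decimal places:

(-0.05, 6.05)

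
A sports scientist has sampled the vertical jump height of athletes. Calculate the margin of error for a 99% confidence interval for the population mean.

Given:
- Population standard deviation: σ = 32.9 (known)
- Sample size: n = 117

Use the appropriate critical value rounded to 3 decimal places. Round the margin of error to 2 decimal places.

The population standard deviation σ is known, so use the z-interval margin of error formula.

For 99% confidence, z* = 2.576 (from standard normal table)

Margin of error formula for z-interval: E = z* × σ/√n

E = 2.576 × 32.9/√117
  = 2.576 × 3.041606
  = 7.8352

Rounded to 2 decimal places:

7.84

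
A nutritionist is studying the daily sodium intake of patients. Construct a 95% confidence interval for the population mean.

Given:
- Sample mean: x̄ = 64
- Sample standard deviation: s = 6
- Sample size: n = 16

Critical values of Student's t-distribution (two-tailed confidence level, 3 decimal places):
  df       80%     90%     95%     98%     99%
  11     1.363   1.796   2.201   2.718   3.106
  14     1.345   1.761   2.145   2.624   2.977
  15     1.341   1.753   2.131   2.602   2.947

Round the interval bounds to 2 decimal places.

The population standard deviation σ is unknown (only the sample standard deviation s is given), so use a t-interval with df = n - 1 = 16 - 1 = 15.

For 95% confidence with df = 15, t* = 2.131 (from t-table)

Standard error: SE = s/√n = 6/√16 = 1.500000

Margin of error: E = t* × SE = 2.131 × 1.500000 = 3.1965

T-interval: x̄ ± E = 64 ± 3.1965 = (60.8035, 67.1965)

Rounded to 2 decimal places:

(60.80, 67.20)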